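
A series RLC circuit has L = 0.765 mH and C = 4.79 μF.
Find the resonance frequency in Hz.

Step 1 — Resonance condition Im(Z)=0 gives ω₀ = 1/√(LC).
Step 2 — ω₀ = 1/√(0.000765·4.79e-06) = 1.652e+04 rad/s.
Step 3 — f₀ = ω₀/(2π) = 2629 Hz.

f₀ = 2629 Hz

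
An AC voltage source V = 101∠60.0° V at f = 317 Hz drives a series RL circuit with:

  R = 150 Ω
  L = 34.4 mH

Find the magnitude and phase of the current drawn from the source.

Step 1 — Angular frequency: ω = 2π·f = 2π·317 = 1992 rad/s.
Step 2 — Component impedances:
  R: Z = R = 150 Ω
  L: Z = jωL = j·1992·0.0344 = 0 + j68.52 Ω
Step 3 — Series combination: Z_total = R + L = 150 + j68.52 Ω = 164.9∠24.5° Ω.
Step 4 — Source phasor: V = 101∠60.0° V = 50.5 + j87.47 V.
Step 5 — Ohm's law: I = V / Z_total = (50.5 + j87.47) / (150 + j68.52) = 0.4989 + j0.3552 A.
Step 6 — Convert to polar: |I| = 0.6125 A, ∠I = 35.5°.

I = 0.6125∠35.5° A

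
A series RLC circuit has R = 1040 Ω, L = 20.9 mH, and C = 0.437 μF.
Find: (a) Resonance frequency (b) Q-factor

Step 1 — Resonance condition Im(Z)=0 gives ω₀ = 1/√(LC).
Step 2 — ω₀ = 1/√(0.0209·4.37e-07) = 1.046e+04 rad/s.
Step 3 — f₀ = ω₀/(2π) = 1665 Hz.
Step 4 — Series Q: Q = ω₀L/R = 1.046e+04·0.0209/1040 = 0.2103.

(a) f₀ = 1665 Hz  (b) Q = 0.2103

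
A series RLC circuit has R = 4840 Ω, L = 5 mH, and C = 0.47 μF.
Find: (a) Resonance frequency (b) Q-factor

Step 1 — Resonance condition Im(Z)=0 gives ω₀ = 1/√(LC).
Step 2 — ω₀ = 1/√(0.005·4.7e-07) = 2.063e+04 rad/s.
Step 3 — f₀ = ω₀/(2π) = 3283 Hz.
Step 4 — Series Q: Q = ω₀L/R = 2.063e+04·0.005/4840 = 0.02131.

(a) f₀ = 3283 Hz  (b) Q = 0.02131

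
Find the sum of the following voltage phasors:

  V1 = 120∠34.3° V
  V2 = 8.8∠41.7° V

Step 1 — Convert each phasor to rectangular form:
  V1 = 120·(cos(34.3°) + j·sin(34.3°)) = 99.13 + j67.62 V
  V2 = 8.8·(cos(41.7°) + j·sin(41.7°)) = 6.57 + j5.854 V
Step 2 — Sum components: V_total = 105.7 + j73.48 V.
Step 3 — Convert to polar: |V_total| = 128.7 V, ∠V_total = 34.8°.

V_total = 128.7∠34.8° V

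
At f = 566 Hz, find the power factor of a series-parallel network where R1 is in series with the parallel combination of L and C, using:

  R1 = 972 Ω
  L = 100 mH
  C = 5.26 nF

Step 1 — Angular frequency: ω = 2π·f = 2π·566 = 3556 rad/s.
Step 2 — Component impedances:
  R1: Z = R = 972 Ω
  L: Z = jωL = j·3556·0.1 = 0 + j355.6 Ω
  C: Z = 1/(jωC) = -j/(ω·C) = 0 - j5.346e+04 Ω
Step 3 — Parallel branch: L || C = 1/(1/L + 1/C) = 0 + j358 Ω.
Step 4 — Series with R1: Z_total = R1 + (L || C) = 972 + j358 Ω = 1036∠20.2° Ω.
Step 5 — Power factor: PF = cos(φ) = Re(Z)/|Z| = 972/1035.8 = 0.9384.
Step 6 — Type: Im(Z) = 358 ⇒ lagging (phase φ = 20.2°).

PF = 0.9384 (lagging, φ = 20.2°)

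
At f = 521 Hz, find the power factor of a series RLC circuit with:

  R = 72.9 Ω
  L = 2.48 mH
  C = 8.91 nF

Step 1 — Angular frequency: ω = 2π·f = 2π·521 = 3274 rad/s.
Step 2 — Component impedances:
  R: Z = R = 72.9 Ω
  L: Z = jωL = j·3274·0.00248 = 0 + j8.118 Ω
  C: Z = 1/(jωC) = -j/(ω·C) = 0 - j3.429e+04 Ω
Step 3 — Series combination: Z_total = R + L + C = 72.9 - j3.428e+04 Ω = 3.428e+04∠-89.9° Ω.
Step 4 — Power factor: PF = cos(φ) = Re(Z)/|Z| = 72.9/3.428e+04 = 0.002127.
Step 5 — Type: Im(Z) = -3.428e+04 ⇒ leading (phase φ = -89.9°).

PF = 0.002127 (leading, φ = -89.9°)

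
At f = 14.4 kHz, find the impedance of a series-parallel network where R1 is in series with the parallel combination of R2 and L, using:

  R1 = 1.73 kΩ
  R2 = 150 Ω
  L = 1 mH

Step 1 — Angular frequency: ω = 2π·f = 2π·1.44e+04 = 9.048e+04 rad/s.
Step 2 — Component impedances:
  R1: Z = R = 1730 Ω
  R2: Z = R = 150 Ω
  L: Z = jωL = j·9.048e+04·0.001 = 0 + j90.48 Ω
Step 3 — Parallel branch: R2 || L = 1/(1/R2 + 1/L) = 40.02 + j66.34 Ω.
Step 4 — Series with R1: Z_total = R1 + (R2 || L) = 1770 + j66.34 Ω = 1771∠2.1° Ω.

Z = 1770 + j66.34 Ω = 1771∠2.1° Ω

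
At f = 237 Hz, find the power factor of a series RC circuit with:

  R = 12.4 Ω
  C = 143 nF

Step 1 — Angular frequency: ω = 2π·f = 2π·237 = 1489 rad/s.
Step 2 — Component impedances:
  R: Z = R = 12.4 Ω
  C: Z = 1/(jωC) = -j/(ω·C) = 0 - j4696 Ω
Step 3 — Series combination: Z_total = R + C = 12.4 - j4696 Ω = 4696∠-89.8° Ω.
Step 4 — Power factor: PF = cos(φ) = Re(Z)/|Z| = 12.4/4696.1 = 0.00264.
Step 5 — Type: Im(Z) = -4696 ⇒ leading (phase φ = -89.8°).

PF = 0.00264 (leading, φ = -89.8°)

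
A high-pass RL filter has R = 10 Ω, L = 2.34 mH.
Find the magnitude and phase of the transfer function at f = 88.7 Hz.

Step 1 — Angular frequency: ω = 2π·88.7 = 557.3 rad/s.
Step 2 — Transfer function: H(jω) = jωL/(R + jωL).
Step 3 — Numerator jωL = j·1.304; denominator R + jωL = 10 + j1.304.
Step 4 — H = 0.01672 + j0.1282.
Step 5 — Magnitude: |H| = 0.1293 (-17.8 dB); phase: φ = 82.6°.

|H| = 0.1293 (-17.8 dB), φ = 82.6°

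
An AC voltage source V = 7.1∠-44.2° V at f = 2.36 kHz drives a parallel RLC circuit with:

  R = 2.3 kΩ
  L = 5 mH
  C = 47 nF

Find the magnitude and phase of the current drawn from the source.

Step 1 — Angular frequency: ω = 2π·f = 2π·2360 = 1.483e+04 rad/s.
Step 2 — Component impedances:
  R: Z = R = 2300 Ω
  L: Z = jωL = j·1.483e+04·0.005 = 0 + j74.14 Ω
  C: Z = 1/(jωC) = -j/(ω·C) = 0 - j1435 Ω
Step 3 — Parallel combination: 1/Z_total = 1/R + 1/L + 1/C; Z_total = 2.654 + j78.09 Ω = 78.14∠88.1° Ω.
Step 4 — Source phasor: V = 7.1∠-44.2° V = 5.09 - j4.95 V.
Step 5 — Ohm's law: I = V / Z_total = (5.09 - j4.95) / (2.654 + j78.09) = -0.0611 - j0.06726 A.
Step 6 — Convert to polar: |I| = 0.09087 A, ∠I = -132.3°.

I = 0.09087∠-132.3° A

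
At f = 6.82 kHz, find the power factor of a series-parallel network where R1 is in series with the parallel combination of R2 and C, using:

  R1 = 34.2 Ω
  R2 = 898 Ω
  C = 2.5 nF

Step 1 — Angular frequency: ω = 2π·f = 2π·6820 = 4.285e+04 rad/s.
Step 2 — Component impedances:
  R1: Z = R = 34.2 Ω
  R2: Z = R = 898 Ω
  C: Z = 1/(jωC) = -j/(ω·C) = 0 - j9335 Ω
Step 3 — Parallel branch: R2 || C = 1/(1/R2 + 1/C) = 889.8 - j85.6 Ω.
Step 4 — Series with R1: Z_total = R1 + (R2 || C) = 924 - j85.6 Ω = 927.9∠-5.3° Ω.
Step 5 — Power factor: PF = cos(φ) = Re(Z)/|Z| = 923.97/927.92 = 0.9957.
Step 6 — Type: Im(Z) = -85.6 ⇒ leading (phase φ = -5.3°).

PF = 0.9957 (leading, φ = -5.3°)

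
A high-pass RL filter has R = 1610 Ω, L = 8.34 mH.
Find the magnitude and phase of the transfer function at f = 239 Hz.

Step 1 — Angular frequency: ω = 2π·239 = 1502 rad/s.
Step 2 — Transfer function: H(jω) = jωL/(R + jωL).
Step 3 — Numerator jωL = j·12.52; denominator R + jωL = 1610 + j12.52.
Step 4 — H = 6.051e-05 + j0.007778.
Step 5 — Magnitude: |H| = 0.007779 (-42.2 dB); phase: φ = 89.6°.

|H| = 0.007779 (-42.2 dB), φ = 89.6°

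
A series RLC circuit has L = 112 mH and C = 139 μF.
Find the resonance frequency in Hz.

Step 1 — Resonance condition Im(Z)=0 gives ω₀ = 1/√(LC).
Step 2 — ω₀ = 1/√(0.112·0.000139) = 253.4 rad/s.
Step 3 — f₀ = ω₀/(2π) = 40.34 Hz.

f₀ = 40.34 Hz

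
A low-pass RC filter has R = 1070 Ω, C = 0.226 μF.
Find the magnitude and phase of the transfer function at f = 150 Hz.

Step 1 — Angular frequency: ω = 2π·150 = 942.5 rad/s.
Step 2 — Transfer function: H(jω) = 1/(1 + jωRC).
Step 3 — Denominator: 1 + jωRC = 1 + j·942.5·1070·2.26e-07 = 1 + j0.2279.
Step 4 — H = 0.9506 - j0.2167.
Step 5 — Magnitude: |H| = 0.975 (-0.2 dB); phase: φ = -12.8°.

|H| = 0.975 (-0.2 dB), φ = -12.8°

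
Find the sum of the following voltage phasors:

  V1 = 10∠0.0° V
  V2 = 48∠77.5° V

Step 1 — Convert each phasor to rectangular form:
  V1 = 10·(cos(0.0°) + j·sin(0.0°)) = 10 V
  V2 = 48·(cos(77.5°) + j·sin(77.5°)) = 10.39 + j46.86 V
Step 2 — Sum components: V_total = 20.39 + j46.86 V.
Step 3 — Convert to polar: |V_total| = 51.11 V, ∠V_total = 66.5°.

V_total = 51.11∠66.5° V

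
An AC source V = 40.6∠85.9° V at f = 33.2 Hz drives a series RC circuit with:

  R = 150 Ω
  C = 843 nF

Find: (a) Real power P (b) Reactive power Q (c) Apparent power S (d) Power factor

Step 1 — Angular frequency: ω = 2π·f = 2π·33.2 = 208.6 rad/s.
Step 2 — Component impedances:
  R: Z = R = 150 Ω
  C: Z = 1/(jωC) = -j/(ω·C) = 0 - j5687 Ω
Step 3 — Series combination: Z_total = R + C = 150 - j5687 Ω = 5689∠-88.5° Ω.
Step 4 — Source phasor: V = 40.6∠85.9° V = 2.903 + j40.5 V.
Step 5 — Current: I = V / Z = -0.007103 + j0.0006978 A = 0.007137∠174.4° A.
Step 6 — Complex power: S = V·I* = 0.007641 - j0.2897 VA.
Step 7 — Real power: P = Re(S) = 0.007641 W.
Step 8 — Reactive power: Q = Im(S) = -0.2897 VAR.
Step 9 — Apparent power: |S| = 0.2898 VA.
Step 10 — Power factor: PF = P/|S| = 0.02637 (leading).

(a) P = 0.007641 W  (b) Q = -0.2897 VAR  (c) S = 0.2898 VA  (d) PF = 0.02637 (leading)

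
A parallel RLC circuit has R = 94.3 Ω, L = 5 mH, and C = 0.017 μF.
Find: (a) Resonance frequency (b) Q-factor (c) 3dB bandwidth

Step 1 — Resonance: ω₀ = 1/√(LC) = 1/√(0.005·1.7e-08) = 1.085e+05 rad/s.
Step 2 — f₀ = ω₀/(2π) = 1.726e+04 Hz.
Step 3 — Parallel Q: Q = R/(ω₀L) = 94.3/(1.085e+05·0.005) = 0.1739.
Step 4 — Bandwidth: Δω = ω₀/Q = 6.238e+05 rad/s; BW = Δω/(2π) = 9.928e+04 Hz.

(a) f₀ = 1.726e+04 Hz  (b) Q = 0.1739  (c) BW = 9.928e+04 Hz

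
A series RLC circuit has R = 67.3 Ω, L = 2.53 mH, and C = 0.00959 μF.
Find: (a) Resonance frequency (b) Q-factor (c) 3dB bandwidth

Step 1 — Resonance condition Im(Z)=0 gives ω₀ = 1/√(LC).
Step 2 — ω₀ = 1/√(0.00253·9.59e-09) = 2.03e+05 rad/s.
Step 3 — f₀ = ω₀/(2π) = 3.231e+04 Hz.
Step 4 — Series Q: Q = ω₀L/R = 2.03e+05·0.00253/67.3 = 7.632.
Step 5 — 3dB bandwidth: Δω = ω₀/Q = 2.66e+04 rad/s; BW = Δω/(2π) = 4234 Hz.

(a) f₀ = 3.231e+04 Hz  (b) Q = 7.632  (c) BW = 4234 Hz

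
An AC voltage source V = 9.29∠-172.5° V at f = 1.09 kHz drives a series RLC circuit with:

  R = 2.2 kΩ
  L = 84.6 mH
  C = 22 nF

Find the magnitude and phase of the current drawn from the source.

Step 1 — Angular frequency: ω = 2π·f = 2π·1090 = 6849 rad/s.
Step 2 — Component impedances:
  R: Z = R = 2200 Ω
  L: Z = jωL = j·6849·0.0846 = 0 + j579.4 Ω
  C: Z = 1/(jωC) = -j/(ω·C) = 0 - j6637 Ω
Step 3 — Series combination: Z_total = R + L + C = 2200 - j6058 Ω = 6445∠-70.0° Ω.
Step 4 — Source phasor: V = 9.29∠-172.5° V = -9.211 - j1.213 V.
Step 5 — Ohm's law: I = V / Z_total = (-9.211 - j1.213) / (2200 - j6058) = -0.000311 - j0.001408 A.
Step 6 — Convert to polar: |I| = 0.001441 A, ∠I = -102.5°.

I = 0.001441∠-102.5° A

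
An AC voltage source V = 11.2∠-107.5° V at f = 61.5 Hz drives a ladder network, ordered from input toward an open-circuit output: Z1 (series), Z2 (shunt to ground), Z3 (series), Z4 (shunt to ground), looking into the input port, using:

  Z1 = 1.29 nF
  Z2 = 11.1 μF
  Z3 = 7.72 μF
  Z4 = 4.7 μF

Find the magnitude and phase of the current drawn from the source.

Step 1 — Angular frequency: ω = 2π·f = 2π·61.5 = 386.4 rad/s.
Step 2 — Component impedances:
  Z1: Z = 1/(jωC) = -j/(ω·C) = 0 - j2.006e+06 Ω
  Z2: Z = 1/(jωC) = -j/(ω·C) = 0 - j233.1 Ω
  Z3: Z = 1/(jωC) = -j/(ω·C) = 0 - j335.2 Ω
  Z4: Z = 1/(jωC) = -j/(ω·C) = 0 - j550.6 Ω
Step 3 — Ladder network (open output): work backward from the far end, alternating series and parallel combinations. Z_in = 0 - j2.006e+06 Ω = 2.006e+06∠-90.0° Ω.
Step 4 — Source phasor: V = 11.2∠-107.5° V = -3.368 - j10.68 V.
Step 5 — Ohm's law: I = V / Z_total = (-3.368 - j10.68) / (0 - j2.006e+06) = 5.324e-06 - j1.679e-06 A.
Step 6 — Convert to polar: |I| = 5.582e-06 A, ∠I = -17.5°.

I = 5.582e-06∠-17.5° A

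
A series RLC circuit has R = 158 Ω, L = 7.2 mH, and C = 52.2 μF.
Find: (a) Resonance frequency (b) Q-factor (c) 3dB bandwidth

Step 1 — Resonance: ω₀ = 1/√(LC) = 1/√(0.0072·5.22e-05) = 1631 rad/s.
Step 2 — f₀ = ω₀/(2π) = 259.6 Hz.
Step 3 — Series Q: Q = ω₀L/R = 1631·0.0072/158 = 0.07433.
Step 4 — Bandwidth: Δω = ω₀/Q = 2.194e+04 rad/s; BW = Δω/(2π) = 3493 Hz.

(a) f₀ = 259.6 Hz  (b) Q = 0.07433  (c) BW = 3493 Hz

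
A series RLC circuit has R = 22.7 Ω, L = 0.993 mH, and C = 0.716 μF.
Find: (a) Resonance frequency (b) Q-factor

Step 1 — Resonance condition Im(Z)=0 gives ω₀ = 1/√(LC).
Step 2 — ω₀ = 1/√(0.000993·7.16e-07) = 3.75e+04 rad/s.
Step 3 — f₀ = ω₀/(2π) = 5969 Hz.
Step 4 — Series Q: Q = ω₀L/R = 3.75e+04·0.000993/22.7 = 1.641.

(a) f₀ = 5969 Hz  (b) Q = 1.641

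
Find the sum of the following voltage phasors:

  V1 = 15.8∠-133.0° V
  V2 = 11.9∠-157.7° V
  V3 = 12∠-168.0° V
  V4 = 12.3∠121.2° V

Step 1 — Convert each phasor to rectangular form:
  V1 = 15.8·(cos(-133.0°) + j·sin(-133.0°)) = -10.78 - j11.56 V
  V2 = 11.9·(cos(-157.7°) + j·sin(-157.7°)) = -11.01 - j4.516 V
  V3 = 12·(cos(-168.0°) + j·sin(-168.0°)) = -11.74 - j2.495 V
  V4 = 12.3·(cos(121.2°) + j·sin(121.2°)) = -6.372 + j10.52 V
Step 2 — Sum components: V_total = -39.9 - j8.045 V.
Step 3 — Convert to polar: |V_total| = 40.7 V, ∠V_total = -168.6°.

V_total = 40.7∠-168.6° V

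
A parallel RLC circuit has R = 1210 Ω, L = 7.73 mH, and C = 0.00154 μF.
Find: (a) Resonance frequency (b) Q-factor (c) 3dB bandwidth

Step 1 — Resonance: ω₀ = 1/√(LC) = 1/√(0.00773·1.54e-09) = 2.898e+05 rad/s.
Step 2 — f₀ = ω₀/(2π) = 4.613e+04 Hz.
Step 3 — Parallel Q: Q = R/(ω₀L) = 1210/(2.898e+05·0.00773) = 0.5401.
Step 4 — Bandwidth: Δω = ω₀/Q = 5.367e+05 rad/s; BW = Δω/(2π) = 8.541e+04 Hz.

(a) f₀ = 4.613e+04 Hz  (b) Q = 0.5401  (c) BW = 8.541e+04 Hz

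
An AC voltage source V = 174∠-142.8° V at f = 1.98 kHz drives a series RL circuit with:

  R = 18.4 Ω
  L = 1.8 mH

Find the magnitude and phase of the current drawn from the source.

Step 1 — Angular frequency: ω = 2π·f = 2π·1980 = 1.244e+04 rad/s.
Step 2 — Component impedances:
  R: Z = R = 18.4 Ω
  L: Z = jωL = j·1.244e+04·0.0018 = 0 + j22.39 Ω
Step 3 — Series combination: Z_total = R + L = 18.4 + j22.39 Ω = 28.98∠50.6° Ω.
Step 4 — Source phasor: V = 174∠-142.8° V = -138.6 - j105.2 V.
Step 5 — Ohm's law: I = V / Z_total = (-138.6 - j105.2) / (18.4 + j22.39) = -5.84 + j1.39 A.
Step 6 — Convert to polar: |I| = 6.004 A, ∠I = 166.6°.

I = 6.004∠166.6° A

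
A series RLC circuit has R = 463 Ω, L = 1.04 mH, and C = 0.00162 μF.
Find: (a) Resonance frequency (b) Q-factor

Step 1 — Resonance condition Im(Z)=0 gives ω₀ = 1/√(LC).
Step 2 — ω₀ = 1/√(0.00104·1.62e-09) = 7.704e+05 rad/s.
Step 3 — f₀ = ω₀/(2π) = 1.226e+05 Hz.
Step 4 — Series Q: Q = ω₀L/R = 7.704e+05·0.00104/463 = 1.731.

(a) f₀ = 1.226e+05 Hz  (b) Q = 1.731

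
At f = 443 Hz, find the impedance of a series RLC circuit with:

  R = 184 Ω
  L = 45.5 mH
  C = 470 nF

Step 1 — Angular frequency: ω = 2π·f = 2π·443 = 2783 rad/s.
Step 2 — Component impedances:
  R: Z = R = 184 Ω
  L: Z = jωL = j·2783·0.0455 = 0 + j126.6 Ω
  C: Z = 1/(jωC) = -j/(ω·C) = 0 - j764.4 Ω
Step 3 — Series combination: Z_total = R + L + C = 184 - j637.7 Ω = 663.8∠-73.9° Ω.

Z = 184 - j637.7 Ω = 663.8∠-73.9° Ω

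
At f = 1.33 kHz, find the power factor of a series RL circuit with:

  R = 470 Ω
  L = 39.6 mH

Step 1 — Angular frequency: ω = 2π·f = 2π·1330 = 8357 rad/s.
Step 2 — Component impedances:
  R: Z = R = 470 Ω
  L: Z = jωL = j·8357·0.0396 = 0 + j330.9 Ω
Step 3 — Series combination: Z_total = R + L = 470 + j330.9 Ω = 574.8∠35.1° Ω.
Step 4 — Power factor: PF = cos(φ) = Re(Z)/|Z| = 470/574.8 = 0.8177.
Step 5 — Type: Im(Z) = 330.9 ⇒ lagging (phase φ = 35.1°).

PF = 0.8177 (lagging, φ = 35.1°)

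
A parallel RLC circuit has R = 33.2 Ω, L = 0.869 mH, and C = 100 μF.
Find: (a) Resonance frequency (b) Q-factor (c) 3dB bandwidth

Step 1 — Resonance: ω₀ = 1/√(LC) = 1/√(0.000869·0.0001) = 3392 rad/s.
Step 2 — f₀ = ω₀/(2π) = 539.9 Hz.
Step 3 — Parallel Q: Q = R/(ω₀L) = 33.2/(3392·0.000869) = 11.26.
Step 4 — Bandwidth: Δω = ω₀/Q = 301.2 rad/s; BW = Δω/(2π) = 47.94 Hz.

(a) f₀ = 539.9 Hz  (b) Q = 11.26  (c) BW = 47.94 Hz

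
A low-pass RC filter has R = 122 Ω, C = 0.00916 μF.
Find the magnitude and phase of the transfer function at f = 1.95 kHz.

Step 1 — Angular frequency: ω = 2π·1950 = 1.225e+04 rad/s.
Step 2 — Transfer function: H(jω) = 1/(1 + jωRC).
Step 3 — Denominator: 1 + jωRC = 1 + j·1.225e+04·122·9.16e-09 = 1 + j0.01369.
Step 4 — H = 0.9998 - j0.01369.
Step 5 — Magnitude: |H| = 0.9999 (-0.0 dB); phase: φ = -0.8°.

|H| = 0.9999 (-0.0 dB), φ = -0.8°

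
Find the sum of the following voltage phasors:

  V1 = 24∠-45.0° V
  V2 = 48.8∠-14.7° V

Step 1 — Convert each phasor to rectangular form:
  V1 = 24·(cos(-45.0°) + j·sin(-45.0°)) = 16.97 - j16.97 V
  V2 = 48.8·(cos(-14.7°) + j·sin(-14.7°)) = 47.2 - j12.38 V
Step 2 — Sum components: V_total = 64.17 - j29.35 V.
Step 3 — Convert to polar: |V_total| = 70.57 V, ∠V_total = -24.6°.

V_total = 70.57∠-24.6° V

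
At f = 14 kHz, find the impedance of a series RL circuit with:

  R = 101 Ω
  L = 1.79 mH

Step 1 — Angular frequency: ω = 2π·f = 2π·1.4e+04 = 8.796e+04 rad/s.
Step 2 — Component impedances:
  R: Z = R = 101 Ω
  L: Z = jωL = j·8.796e+04·0.00179 = 0 + j157.5 Ω
Step 3 — Series combination: Z_total = R + L = 101 + j157.5 Ω = 187.1∠57.3° Ω.

Z = 101 + j157.5 Ω = 187.1∠57.3° Ω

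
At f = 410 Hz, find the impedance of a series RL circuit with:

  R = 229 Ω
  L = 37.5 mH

Step 1 — Angular frequency: ω = 2π·f = 2π·410 = 2576 rad/s.
Step 2 — Component impedances:
  R: Z = R = 229 Ω
  L: Z = jωL = j·2576·0.0375 = 0 + j96.6 Ω
Step 3 — Series combination: Z_total = R + L = 229 + j96.6 Ω = 248.5∠22.9° Ω.

Z = 229 + j96.6 Ω = 248.5∠22.9° Ω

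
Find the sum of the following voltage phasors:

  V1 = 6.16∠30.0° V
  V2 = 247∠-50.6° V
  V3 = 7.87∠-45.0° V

Step 1 — Convert each phasor to rectangular form:
  V1 = 6.16·(cos(30.0°) + j·sin(30.0°)) = 5.335 + j3.08 V
  V2 = 247·(cos(-50.6°) + j·sin(-50.6°)) = 156.8 - j190.9 V
  V3 = 7.87·(cos(-45.0°) + j·sin(-45.0°)) = 5.565 - j5.565 V
Step 2 — Sum components: V_total = 167.7 - j193.4 V.
Step 3 — Convert to polar: |V_total| = 255.9 V, ∠V_total = -49.1°.

V_total = 255.9∠-49.1° V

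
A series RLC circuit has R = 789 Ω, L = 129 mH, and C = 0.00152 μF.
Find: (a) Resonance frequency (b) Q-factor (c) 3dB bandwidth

Step 1 — Resonance: ω₀ = 1/√(LC) = 1/√(0.129·1.52e-09) = 7.141e+04 rad/s.
Step 2 — f₀ = ω₀/(2π) = 1.137e+04 Hz.
Step 3 — Series Q: Q = ω₀L/R = 7.141e+04·0.129/789 = 11.68.
Step 4 — Bandwidth: Δω = ω₀/Q = 6116 rad/s; BW = Δω/(2π) = 973.4 Hz.

(a) f₀ = 1.137e+04 Hz  (b) Q = 11.68  (c) BW = 973.4 Hz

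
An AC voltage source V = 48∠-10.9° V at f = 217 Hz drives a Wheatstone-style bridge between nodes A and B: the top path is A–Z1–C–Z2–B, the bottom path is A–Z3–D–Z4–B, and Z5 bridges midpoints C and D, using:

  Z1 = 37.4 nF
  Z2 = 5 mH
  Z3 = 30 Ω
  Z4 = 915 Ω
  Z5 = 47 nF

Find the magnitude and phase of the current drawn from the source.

Step 1 — Angular frequency: ω = 2π·f = 2π·217 = 1363 rad/s.
Step 2 — Component impedances:
  Z1: Z = 1/(jωC) = -j/(ω·C) = 0 - j1.961e+04 Ω
  Z2: Z = jωL = j·1363·0.005 = 0 + j6.817 Ω
  Z3: Z = R = 30 Ω
  Z4: Z = R = 915 Ω
  Z5: Z = 1/(jωC) = -j/(ω·C) = 0 - j1.56e+04 Ω
Step 3 — Bridge requires nodal analysis (the Z5 bridge couples midpoints C and D, so the two paths cannot be reduced to a simple series/parallel combination). Setting node B to ground and injecting 1 A at node A, the 3-node admittance system at A, C, D solves to V_A = Z_AB = 934.6 - j98.16 Ω = 939.7∠-6.0° Ω.
Step 4 — Source phasor: V = 48∠-10.9° V = 47.13 - j9.077 V.
Step 5 — Ohm's law: I = V / Z_total = (47.13 - j9.077) / (934.6 - j98.16) = 0.05089 - j0.004367 A.
Step 6 — Convert to polar: |I| = 0.05108 A, ∠I = -4.9°.

I = 0.05108∠-4.9° A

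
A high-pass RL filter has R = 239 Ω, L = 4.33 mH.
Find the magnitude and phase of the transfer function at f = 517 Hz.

Step 1 — Angular frequency: ω = 2π·517 = 3248 rad/s.
Step 2 — Transfer function: H(jω) = jωL/(R + jωL).
Step 3 — Numerator jωL = j·14.07; denominator R + jωL = 239 + j14.07.
Step 4 — H = 0.003452 + j0.05865.
Step 5 — Magnitude: |H| = 0.05875 (-24.6 dB); phase: φ = 86.6°.

|H| = 0.05875 (-24.6 dB), φ = 86.6°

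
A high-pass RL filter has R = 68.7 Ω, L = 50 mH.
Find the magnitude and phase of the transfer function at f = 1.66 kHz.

Step 1 — Angular frequency: ω = 2π·1660 = 1.043e+04 rad/s.
Step 2 — Transfer function: H(jω) = jωL/(R + jωL).
Step 3 — Numerator jωL = j·521.5; denominator R + jωL = 68.7 + j521.5.
Step 4 — H = 0.9829 + j0.1295.
Step 5 — Magnitude: |H| = 0.9914 (-0.1 dB); phase: φ = 7.5°.

|H| = 0.9914 (-0.1 dB), φ = 7.5°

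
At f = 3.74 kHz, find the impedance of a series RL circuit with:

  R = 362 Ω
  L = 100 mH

Step 1 — Angular frequency: ω = 2π·f = 2π·3740 = 2.35e+04 rad/s.
Step 2 — Component impedances:
  R: Z = R = 362 Ω
  L: Z = jωL = j·2.35e+04·0.1 = 0 + j2350 Ω
Step 3 — Series combination: Z_total = R + L = 362 + j2350 Ω = 2378∠81.2° Ω.

Z = 362 + j2350 Ω = 2378∠81.2° Ω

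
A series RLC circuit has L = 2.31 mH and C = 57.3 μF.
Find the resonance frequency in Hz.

Step 1 — Resonance condition Im(Z)=0 gives ω₀ = 1/√(LC).
Step 2 — ω₀ = 1/√(0.00231·5.73e-05) = 2749 rad/s.
Step 3 — f₀ = ω₀/(2π) = 437.5 Hz.

f₀ = 437.5 Hz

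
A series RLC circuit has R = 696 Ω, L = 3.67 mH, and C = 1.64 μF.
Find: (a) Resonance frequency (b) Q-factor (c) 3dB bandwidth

Step 1 — Resonance condition Im(Z)=0 gives ω₀ = 1/√(LC).
Step 2 — ω₀ = 1/√(0.00367·1.64e-06) = 1.289e+04 rad/s.
Step 3 — f₀ = ω₀/(2π) = 2051 Hz.
Step 4 — Series Q: Q = ω₀L/R = 1.289e+04·0.00367/696 = 0.06797.
Step 5 — 3dB bandwidth: Δω = ω₀/Q = 1.896e+05 rad/s; BW = Δω/(2π) = 3.018e+04 Hz.

(a) f₀ = 2051 Hz  (b) Q = 0.06797  (c) BW = 3.018e+04 Hz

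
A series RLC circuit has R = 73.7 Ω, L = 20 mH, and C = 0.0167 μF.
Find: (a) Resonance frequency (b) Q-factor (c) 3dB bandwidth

Step 1 — Resonance condition Im(Z)=0 gives ω₀ = 1/√(LC).
Step 2 — ω₀ = 1/√(0.02·1.67e-08) = 5.472e+04 rad/s.
Step 3 — f₀ = ω₀/(2π) = 8709 Hz.
Step 4 — Series Q: Q = ω₀L/R = 5.472e+04·0.02/73.7 = 14.85.
Step 5 — 3dB bandwidth: Δω = ω₀/Q = 3685 rad/s; BW = Δω/(2π) = 586.5 Hz.

(a) f₀ = 8709 Hz  (b) Q = 14.85  (c) BW = 586.5 Hz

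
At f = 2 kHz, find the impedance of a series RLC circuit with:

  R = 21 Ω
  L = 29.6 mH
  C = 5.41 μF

Step 1 — Angular frequency: ω = 2π·f = 2π·2000 = 1.257e+04 rad/s.
Step 2 — Component impedances:
  R: Z = R = 21 Ω
  L: Z = jωL = j·1.257e+04·0.0296 = 0 + j372 Ω
  C: Z = 1/(jωC) = -j/(ω·C) = 0 - j14.71 Ω
Step 3 — Series combination: Z_total = R + L + C = 21 + j357.3 Ω = 357.9∠86.6° Ω.

Z = 21 + j357.3 Ω = 357.9∠86.6° Ω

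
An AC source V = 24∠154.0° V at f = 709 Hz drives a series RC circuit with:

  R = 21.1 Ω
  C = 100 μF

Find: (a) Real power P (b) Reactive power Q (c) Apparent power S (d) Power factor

Step 1 — Angular frequency: ω = 2π·f = 2π·709 = 4455 rad/s.
Step 2 — Component impedances:
  R: Z = R = 21.1 Ω
  C: Z = 1/(jωC) = -j/(ω·C) = 0 - j2.245 Ω
Step 3 — Series combination: Z_total = R + C = 21.1 - j2.245 Ω = 21.22∠-6.1° Ω.
Step 4 — Source phasor: V = 24∠154.0° V = -21.57 + j10.52 V.
Step 5 — Current: I = V / Z = -1.063 + j0.3855 A = 1.131∠160.1° A.
Step 6 — Complex power: S = V·I* = 26.99 - j2.872 VA.
Step 7 — Real power: P = Re(S) = 26.99 W.
Step 8 — Reactive power: Q = Im(S) = -2.872 VAR.
Step 9 — Apparent power: |S| = 27.15 VA.
Step 10 — Power factor: PF = P/|S| = 0.9944 (leading).

(a) P = 26.99 W  (b) Q = -2.872 VAR  (c) S = 27.15 VA  (d) PF = 0.9944 (leading)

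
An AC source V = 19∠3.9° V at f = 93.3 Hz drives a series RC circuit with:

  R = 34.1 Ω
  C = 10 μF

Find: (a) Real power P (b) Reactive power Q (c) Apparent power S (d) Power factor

Step 1 — Angular frequency: ω = 2π·f = 2π·93.3 = 586.2 rad/s.
Step 2 — Component impedances:
  R: Z = R = 34.1 Ω
  C: Z = 1/(jωC) = -j/(ω·C) = 0 - j170.6 Ω
Step 3 — Series combination: Z_total = R + C = 34.1 - j170.6 Ω = 174∠-78.7° Ω.
Step 4 — Source phasor: V = 19∠3.9° V = 18.96 + j1.292 V.
Step 5 — Current: I = V / Z = 0.01408 + j0.1083 A = 0.1092∠82.6° A.
Step 6 — Complex power: S = V·I* = 0.4068 - j2.035 VA.
Step 7 — Real power: P = Re(S) = 0.4068 W.
Step 8 — Reactive power: Q = Im(S) = -2.035 VAR.
Step 9 — Apparent power: |S| = 2.075 VA.
Step 10 — Power factor: PF = P/|S| = 0.196 (leading).

(a) P = 0.4068 W  (b) Q = -2.035 VAR  (c) S = 2.075 VA  (d) PF = 0.196 (leading)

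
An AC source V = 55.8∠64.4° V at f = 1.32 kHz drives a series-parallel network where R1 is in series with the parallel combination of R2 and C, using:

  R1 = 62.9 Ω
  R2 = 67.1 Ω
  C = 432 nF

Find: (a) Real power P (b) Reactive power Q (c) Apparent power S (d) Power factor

Step 1 — Angular frequency: ω = 2π·f = 2π·1320 = 8294 rad/s.
Step 2 — Component impedances:
  R1: Z = R = 62.9 Ω
  R2: Z = R = 67.1 Ω
  C: Z = 1/(jωC) = -j/(ω·C) = 0 - j279.1 Ω
Step 3 — Parallel branch: R2 || C = 1/(1/R2 + 1/C) = 63.43 - j15.25 Ω.
Step 4 — Series with R1: Z_total = R1 + (R2 || C) = 126.3 - j15.25 Ω = 127.3∠-6.9° Ω.
Step 5 — Source phasor: V = 55.8∠64.4° V = 24.11 + j50.32 V.
Step 6 — Current: I = V / Z = 0.1407 + j0.4153 A = 0.4385∠71.3° A.
Step 7 — Complex power: S = V·I* = 24.29 - j2.932 VA.
Step 8 — Real power: P = Re(S) = 24.29 W.
Step 9 — Reactive power: Q = Im(S) = -2.932 VAR.
Step 10 — Apparent power: |S| = 24.47 VA.
Step 11 — Power factor: PF = P/|S| = 0.9928 (leading).

(a) P = 24.29 W  (b) Q = -2.932 VAR  (c) S = 24.47 VA  (d) PF = 0.9928 (leading)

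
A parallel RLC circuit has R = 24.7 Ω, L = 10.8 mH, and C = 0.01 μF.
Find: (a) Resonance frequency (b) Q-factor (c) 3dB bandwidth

Step 1 — Resonance: ω₀ = 1/√(LC) = 1/√(0.0108·1e-08) = 9.623e+04 rad/s.
Step 2 — f₀ = ω₀/(2π) = 1.531e+04 Hz.
Step 3 — Parallel Q: Q = R/(ω₀L) = 24.7/(9.623e+04·0.0108) = 0.02377.
Step 4 — Bandwidth: Δω = ω₀/Q = 4.049e+06 rad/s; BW = Δω/(2π) = 6.444e+05 Hz.

(a) f₀ = 1.531e+04 Hz  (b) Q = 0.02377  (c) BW = 6.444e+05 Hz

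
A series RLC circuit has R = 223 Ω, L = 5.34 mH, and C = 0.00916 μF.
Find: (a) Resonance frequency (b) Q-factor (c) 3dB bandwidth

Step 1 — Resonance: ω₀ = 1/√(LC) = 1/√(0.00534·9.16e-09) = 1.43e+05 rad/s.
Step 2 — f₀ = ω₀/(2π) = 2.276e+04 Hz.
Step 3 — Series Q: Q = ω₀L/R = 1.43e+05·0.00534/223 = 3.424.
Step 4 — Bandwidth: Δω = ω₀/Q = 4.176e+04 rad/s; BW = Δω/(2π) = 6646 Hz.

(a) f₀ = 2.276e+04 Hz  (b) Q = 3.424  (c) BW = 6646 Hz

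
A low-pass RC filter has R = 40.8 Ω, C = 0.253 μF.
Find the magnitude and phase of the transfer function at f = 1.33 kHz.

Step 1 — Angular frequency: ω = 2π·1330 = 8357 rad/s.
Step 2 — Transfer function: H(jω) = 1/(1 + jωRC).
Step 3 — Denominator: 1 + jωRC = 1 + j·8357·40.8·2.53e-07 = 1 + j0.08626.
Step 4 — H = 0.9926 - j0.08562.
Step 5 — Magnitude: |H| = 0.9963 (-0.0 dB); phase: φ = -4.9°.

|H| = 0.9963 (-0.0 dB), φ = -4.9°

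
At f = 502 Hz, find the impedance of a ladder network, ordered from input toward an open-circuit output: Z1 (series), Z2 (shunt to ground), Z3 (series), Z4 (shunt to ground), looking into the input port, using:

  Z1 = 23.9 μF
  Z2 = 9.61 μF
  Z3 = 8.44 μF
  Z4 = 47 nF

Step 1 — Angular frequency: ω = 2π·f = 2π·502 = 3154 rad/s.
Step 2 — Component impedances:
  Z1: Z = 1/(jωC) = -j/(ω·C) = 0 - j13.27 Ω
  Z2: Z = 1/(jωC) = -j/(ω·C) = 0 - j32.99 Ω
  Z3: Z = 1/(jωC) = -j/(ω·C) = 0 - j37.56 Ω
  Z4: Z = 1/(jωC) = -j/(ω·C) = 0 - j6746 Ω
Step 3 — Ladder network (open output): work backward from the far end, alternating series and parallel combinations. Z_in = 0 - j46.1 Ω = 46.1∠-90.0° Ω.

Z = 0 - j46.1 Ω = 46.1∠-90.0° Ω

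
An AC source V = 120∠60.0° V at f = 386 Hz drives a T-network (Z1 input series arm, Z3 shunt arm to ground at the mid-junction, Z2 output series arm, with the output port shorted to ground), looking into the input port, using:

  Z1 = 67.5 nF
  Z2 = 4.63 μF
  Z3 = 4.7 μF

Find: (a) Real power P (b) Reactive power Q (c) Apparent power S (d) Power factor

Step 1 — Angular frequency: ω = 2π·f = 2π·386 = 2425 rad/s.
Step 2 — Component impedances:
  Z1: Z = 1/(jωC) = -j/(ω·C) = 0 - j6108 Ω
  Z2: Z = 1/(jωC) = -j/(ω·C) = 0 - j89.05 Ω
  Z3: Z = 1/(jωC) = -j/(ω·C) = 0 - j87.73 Ω
Step 3 — With the output port shorted to ground, the output series arm Z2 runs from the junction to ground; the shunt arm Z3 also runs from the junction to ground. They appear in parallel: Z3 || Z2 = 0 - j44.19 Ω.
Step 4 — Series with input arm Z1: Z_in = Z1 + (Z3 || Z2) = 0 - j6153 Ω = 6153∠-90.0° Ω.
Step 5 — Source phasor: V = 120∠60.0° V = 60 + j103.9 V.
Step 6 — Current: I = V / Z = -0.01689 + j0.009752 A = 0.0195∠150.0° A.
Step 7 — Complex power: S = V·I* = 0 - j2.34 VA.
Step 8 — Real power: P = Re(S) = 0 W.
Step 9 — Reactive power: Q = Im(S) = -2.34 VAR.
Step 10 — Apparent power: |S| = 2.34 VA.
Step 11 — Power factor: PF = P/|S| = 0 (leading).

(a) P = 0 W  (b) Q = -2.34 VAR  (c) S = 2.34 VA  (d) PF = 0 (leading)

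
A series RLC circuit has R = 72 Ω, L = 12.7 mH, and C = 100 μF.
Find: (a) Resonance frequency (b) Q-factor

Step 1 — Resonance condition Im(Z)=0 gives ω₀ = 1/√(LC).
Step 2 — ω₀ = 1/√(0.0127·0.0001) = 887.4 rad/s.
Step 3 — f₀ = ω₀/(2π) = 141.2 Hz.
Step 4 — Series Q: Q = ω₀L/R = 887.4·0.0127/72 = 0.1565.

(a) f₀ = 141.2 Hz  (b) Q = 0.1565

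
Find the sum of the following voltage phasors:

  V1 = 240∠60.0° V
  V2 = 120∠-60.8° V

Step 1 — Convert each phasor to rectangular form:
  V1 = 240·(cos(60.0°) + j·sin(60.0°)) = 120 + j207.8 V
  V2 = 120·(cos(-60.8°) + j·sin(-60.8°)) = 58.54 - j104.8 V
Step 2 — Sum components: V_total = 178.5 + j103.1 V.
Step 3 — Convert to polar: |V_total| = 206.2 V, ∠V_total = 30.0°.

V_total = 206.2∠30.0° V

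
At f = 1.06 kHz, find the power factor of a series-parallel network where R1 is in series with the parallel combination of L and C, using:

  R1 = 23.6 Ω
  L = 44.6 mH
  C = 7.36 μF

Step 1 — Angular frequency: ω = 2π·f = 2π·1060 = 6660 rad/s.
Step 2 — Component impedances:
  R1: Z = R = 23.6 Ω
  L: Z = jωL = j·6660·0.0446 = 0 + j297 Ω
  C: Z = 1/(jωC) = -j/(ω·C) = 0 - j20.4 Ω
Step 3 — Parallel branch: L || C = 1/(1/L + 1/C) = 0 - j21.9 Ω.
Step 4 — Series with R1: Z_total = R1 + (L || C) = 23.6 - j21.9 Ω = 32.2∠-42.9° Ω.
Step 5 — Power factor: PF = cos(φ) = Re(Z)/|Z| = 23.6/32.2 = 0.7329.
Step 6 — Type: Im(Z) = -21.9 ⇒ leading (phase φ = -42.9°).

PF = 0.7329 (leading, φ = -42.9°)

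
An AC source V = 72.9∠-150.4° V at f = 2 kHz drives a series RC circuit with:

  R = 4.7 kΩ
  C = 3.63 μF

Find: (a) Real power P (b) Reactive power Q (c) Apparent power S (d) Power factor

Step 1 — Angular frequency: ω = 2π·f = 2π·2000 = 1.257e+04 rad/s.
Step 2 — Component impedances:
  R: Z = R = 4700 Ω
  C: Z = 1/(jωC) = -j/(ω·C) = 0 - j21.92 Ω
Step 3 — Series combination: Z_total = R + C = 4700 - j21.92 Ω = 4700∠-0.3° Ω.
Step 4 — Source phasor: V = 72.9∠-150.4° V = -63.39 - j36.01 V.
Step 5 — Current: I = V / Z = -0.01345 - j0.007724 A = 0.01551∠-150.1° A.
Step 6 — Complex power: S = V·I* = 1.131 - j0.005274 VA.
Step 7 — Real power: P = Re(S) = 1.131 W.
Step 8 — Reactive power: Q = Im(S) = -0.005274 VAR.
Step 9 — Apparent power: |S| = 1.131 VA.
Step 10 — Power factor: PF = P/|S| = 1 (leading).

(a) P = 1.131 W  (b) Q = -0.005274 VAR  (c) S = 1.131 VA  (d) PF = 1 (leading)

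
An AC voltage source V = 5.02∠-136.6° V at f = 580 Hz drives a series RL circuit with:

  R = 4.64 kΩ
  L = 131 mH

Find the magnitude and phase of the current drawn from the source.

Step 1 — Angular frequency: ω = 2π·f = 2π·580 = 3644 rad/s.
Step 2 — Component impedances:
  R: Z = R = 4640 Ω
  L: Z = jωL = j·3644·0.131 = 0 + j477.4 Ω
Step 3 — Series combination: Z_total = R + L = 4640 + j477.4 Ω = 4664∠5.9° Ω.
Step 4 — Source phasor: V = 5.02∠-136.6° V = -3.647 - j3.449 V.
Step 5 — Ohm's law: I = V / Z_total = (-3.647 - j3.449) / (4640 + j477.4) = -0.0008535 - j0.0006555 A.
Step 6 — Convert to polar: |I| = 0.001076 A, ∠I = -142.5°.

I = 0.001076∠-142.5° A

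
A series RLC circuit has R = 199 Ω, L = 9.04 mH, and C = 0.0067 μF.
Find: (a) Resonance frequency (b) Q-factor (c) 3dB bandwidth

Step 1 — Resonance: ω₀ = 1/√(LC) = 1/√(0.00904·6.7e-09) = 1.285e+05 rad/s.
Step 2 — f₀ = ω₀/(2π) = 2.045e+04 Hz.
Step 3 — Series Q: Q = ω₀L/R = 1.285e+05·0.00904/199 = 5.837.
Step 4 — Bandwidth: Δω = ω₀/Q = 2.201e+04 rad/s; BW = Δω/(2π) = 3504 Hz.

(a) f₀ = 2.045e+04 Hz  (b) Q = 5.837  (c) BW = 3504 Hz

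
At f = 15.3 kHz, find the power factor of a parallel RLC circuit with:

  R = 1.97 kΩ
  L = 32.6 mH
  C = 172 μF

Step 1 — Angular frequency: ω = 2π·f = 2π·1.53e+04 = 9.613e+04 rad/s.
Step 2 — Component impedances:
  R: Z = R = 1970 Ω
  L: Z = jωL = j·9.613e+04·0.0326 = 0 + j3134 Ω
  C: Z = 1/(jωC) = -j/(ω·C) = 0 - j0.06048 Ω
Step 3 — Parallel combination: 1/Z_total = 1/R + 1/L + 1/C; Z_total = 1.857e-06 - j0.06048 Ω = 0.06048∠-90.0° Ω.
Step 4 — Power factor: PF = cos(φ) = Re(Z)/|Z| = 1.857e-06/0.06048 = 3.07e-05.
Step 5 — Type: Im(Z) = -0.06048 ⇒ leading (phase φ = -90.0°).

PF = 3.07e-05 (leading, φ = -90.0°)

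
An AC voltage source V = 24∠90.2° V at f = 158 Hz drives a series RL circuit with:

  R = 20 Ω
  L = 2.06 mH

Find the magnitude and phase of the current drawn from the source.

Step 1 — Angular frequency: ω = 2π·f = 2π·158 = 992.7 rad/s.
Step 2 — Component impedances:
  R: Z = R = 20 Ω
  L: Z = jωL = j·992.7·0.00206 = 0 + j2.045 Ω
Step 3 — Series combination: Z_total = R + L = 20 + j2.045 Ω = 20.1∠5.8° Ω.
Step 4 — Source phasor: V = 24∠90.2° V = -0.08378 + j24 V.
Step 5 — Ohm's law: I = V / Z_total = (-0.08378 + j24) / (20 + j2.045) = 0.1173 + j1.188 A.
Step 6 — Convert to polar: |I| = 1.194 A, ∠I = 84.4°.

I = 1.194∠84.4° A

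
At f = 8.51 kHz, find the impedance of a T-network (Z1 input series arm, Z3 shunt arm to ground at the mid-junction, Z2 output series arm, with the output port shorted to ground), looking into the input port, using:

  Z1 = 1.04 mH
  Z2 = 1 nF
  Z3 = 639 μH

Step 1 — Angular frequency: ω = 2π·f = 2π·8510 = 5.347e+04 rad/s.
Step 2 — Component impedances:
  Z1: Z = jωL = j·5.347e+04·0.00104 = 0 + j55.61 Ω
  Z2: Z = 1/(jωC) = -j/(ω·C) = 0 - j1.87e+04 Ω
  Z3: Z = jωL = j·5.347e+04·0.000639 = 0 + j34.17 Ω
Step 3 — With the output port shorted to ground, the output series arm Z2 runs from the junction to ground; the shunt arm Z3 also runs from the junction to ground. They appear in parallel: Z3 || Z2 = 0 + j34.23 Ω.
Step 4 — Series with input arm Z1: Z_in = Z1 + (Z3 || Z2) = 0 + j89.84 Ω = 89.84∠90.0° Ω.

Z = 0 + j89.84 Ω = 89.84∠90.0° Ω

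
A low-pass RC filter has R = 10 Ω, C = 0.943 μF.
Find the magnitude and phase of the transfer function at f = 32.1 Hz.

Step 1 — Angular frequency: ω = 2π·32.1 = 201.7 rad/s.
Step 2 — Transfer function: H(jω) = 1/(1 + jωRC).
Step 3 — Denominator: 1 + jωRC = 1 + j·201.7·10·9.43e-07 = 1 + j0.001902.
Step 4 — H = 1 - j0.001902.
Step 5 — Magnitude: |H| = 1 (-0.0 dB); phase: φ = -0.1°.

|H| = 1 (-0.0 dB), φ = -0.1°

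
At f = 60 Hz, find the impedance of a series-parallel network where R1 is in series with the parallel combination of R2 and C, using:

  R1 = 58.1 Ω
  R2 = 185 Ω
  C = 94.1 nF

Step 1 — Angular frequency: ω = 2π·f = 2π·60 = 377 rad/s.
Step 2 — Component impedances:
  R1: Z = R = 58.1 Ω
  R2: Z = R = 185 Ω
  C: Z = 1/(jωC) = -j/(ω·C) = 0 - j2.819e+04 Ω
Step 3 — Parallel branch: R2 || C = 1/(1/R2 + 1/C) = 185 - j1.214 Ω.
Step 4 — Series with R1: Z_total = R1 + (R2 || C) = 243.1 - j1.214 Ω = 243.1∠-0.3° Ω.

Z = 243.1 - j1.214 Ω = 243.1∠-0.3° Ω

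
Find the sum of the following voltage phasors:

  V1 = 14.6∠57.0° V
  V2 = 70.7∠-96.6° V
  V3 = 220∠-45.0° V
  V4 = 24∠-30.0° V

Step 1 — Convert each phasor to rectangular form:
  V1 = 14.6·(cos(57.0°) + j·sin(57.0°)) = 7.952 + j12.24 V
  V2 = 70.7·(cos(-96.6°) + j·sin(-96.6°)) = -8.126 - j70.23 V
  V3 = 220·(cos(-45.0°) + j·sin(-45.0°)) = 155.6 - j155.6 V
  V4 = 24·(cos(-30.0°) + j·sin(-30.0°)) = 20.78 - j12 V
Step 2 — Sum components: V_total = 176.2 - j225.6 V.
Step 3 — Convert to polar: |V_total| = 286.2 V, ∠V_total = -52.0°.

V_total = 286.2∠-52.0° V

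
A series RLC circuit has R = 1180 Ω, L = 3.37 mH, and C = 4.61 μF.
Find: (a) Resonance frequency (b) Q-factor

Step 1 — Resonance condition Im(Z)=0 gives ω₀ = 1/√(LC).
Step 2 — ω₀ = 1/√(0.00337·4.61e-06) = 8023 rad/s.
Step 3 — f₀ = ω₀/(2π) = 1277 Hz.
Step 4 — Series Q: Q = ω₀L/R = 8023·0.00337/1180 = 0.02291.

(a) f₀ = 1277 Hz  (b) Q = 0.02291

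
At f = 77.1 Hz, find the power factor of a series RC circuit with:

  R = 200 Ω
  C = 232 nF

Step 1 — Angular frequency: ω = 2π·f = 2π·77.1 = 484.4 rad/s.
Step 2 — Component impedances:
  R: Z = R = 200 Ω
  C: Z = 1/(jωC) = -j/(ω·C) = 0 - j8898 Ω
Step 3 — Series combination: Z_total = R + C = 200 - j8898 Ω = 8900∠-88.7° Ω.
Step 4 — Power factor: PF = cos(φ) = Re(Z)/|Z| = 200/8900 = 0.02247.
Step 5 — Type: Im(Z) = -8898 ⇒ leading (phase φ = -88.7°).

PF = 0.02247 (leading, φ = -88.7°)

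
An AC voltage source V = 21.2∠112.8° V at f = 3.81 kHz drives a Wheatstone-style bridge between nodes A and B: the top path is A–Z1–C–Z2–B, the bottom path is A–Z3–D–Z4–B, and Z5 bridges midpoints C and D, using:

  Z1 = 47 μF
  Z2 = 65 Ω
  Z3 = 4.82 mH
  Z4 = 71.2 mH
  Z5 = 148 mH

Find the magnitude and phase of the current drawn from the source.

Step 1 — Angular frequency: ω = 2π·f = 2π·3810 = 2.394e+04 rad/s.
Step 2 — Component impedances:
  Z1: Z = 1/(jωC) = -j/(ω·C) = 0 - j0.8888 Ω
  Z2: Z = R = 65 Ω
  Z3: Z = jωL = j·2.394e+04·0.00482 = 0 + j115.4 Ω
  Z4: Z = jωL = j·2.394e+04·0.0712 = 0 + j1704 Ω
  Z5: Z = jωL = j·2.394e+04·0.148 = 0 + j3543 Ω
Step 3 — Bridge requires nodal analysis (the Z5 bridge couples midpoints C and D, so the two paths cannot be reduced to a simple series/parallel combination). Setting node B to ground and injecting 1 A at node A, the 3-node admittance system at A, C, D solves to V_A = Z_AB = 64.98 + j1.437 Ω = 64.99∠1.3° Ω.
Step 4 — Source phasor: V = 21.2∠112.8° V = -8.215 + j19.54 V.
Step 5 — Ohm's law: I = V / Z_total = (-8.215 + j19.54) / (64.98 + j1.437) = -0.1197 + j0.3034 A.
Step 6 — Convert to polar: |I| = 0.3262 A, ∠I = 111.5°.

I = 0.3262∠111.5° A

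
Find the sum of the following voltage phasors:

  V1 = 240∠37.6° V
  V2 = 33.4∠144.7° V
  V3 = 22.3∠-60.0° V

Step 1 — Convert each phasor to rectangular form:
  V1 = 240·(cos(37.6°) + j·sin(37.6°)) = 190.1 + j146.4 V
  V2 = 33.4·(cos(144.7°) + j·sin(144.7°)) = -27.26 + j19.3 V
  V3 = 22.3·(cos(-60.0°) + j·sin(-60.0°)) = 11.15 - j19.31 V
Step 2 — Sum components: V_total = 174 + j146.4 V.
Step 3 — Convert to polar: |V_total| = 227.4 V, ∠V_total = 40.1°.

V_total = 227.4∠40.1° V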